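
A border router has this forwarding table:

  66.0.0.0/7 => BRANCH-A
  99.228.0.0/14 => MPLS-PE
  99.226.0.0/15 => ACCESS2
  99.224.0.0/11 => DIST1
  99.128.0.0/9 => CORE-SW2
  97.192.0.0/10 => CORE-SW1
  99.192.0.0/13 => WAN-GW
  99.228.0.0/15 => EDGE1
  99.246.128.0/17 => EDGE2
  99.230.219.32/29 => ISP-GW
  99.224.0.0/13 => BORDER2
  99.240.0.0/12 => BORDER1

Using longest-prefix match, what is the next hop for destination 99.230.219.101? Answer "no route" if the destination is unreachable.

MPLS-PE

Routes whose prefix contains 99.230.219.101:
  99.128.0.0/9 (99.128.0.0 - 99.255.255.255) -> CORE-SW2
  99.224.0.0/11 (99.224.0.0 - 99.255.255.255) -> DIST1
  99.224.0.0/13 (99.224.0.0 - 99.231.255.255) -> BORDER2
  99.228.0.0/14 (99.228.0.0 - 99.231.255.255) -> MPLS-PE
More-specific entries that do NOT match:
  99.230.219.32/29 (99.230.219.32 - 99.230.219.39) does not contain 99.230.219.101
  99.246.128.0/17 (99.246.128.0 - 99.246.255.255) does not contain 99.230.219.101
  99.226.0.0/15 (99.226.0.0 - 99.227.255.255) does not contain 99.230.219.101
  99.228.0.0/15 (99.228.0.0 - 99.229.255.255) does not contain 99.230.219.101
Longest matching prefix is /14 -> next hop MPLS-PE.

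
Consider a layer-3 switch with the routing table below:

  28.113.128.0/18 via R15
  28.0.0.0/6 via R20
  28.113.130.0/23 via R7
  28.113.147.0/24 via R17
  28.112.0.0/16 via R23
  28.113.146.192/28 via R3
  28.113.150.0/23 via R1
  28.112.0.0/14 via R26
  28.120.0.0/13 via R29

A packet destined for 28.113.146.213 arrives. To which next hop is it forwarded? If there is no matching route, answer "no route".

R15

Routes whose prefix contains 28.113.146.213:
  28.0.0.0/6 (28.0.0.0 - 31.255.255.255) -> R20
  28.112.0.0/14 (28.112.0.0 - 28.115.255.255) -> R26
  28.113.128.0/18 (28.113.128.0 - 28.113.191.255) -> R15
More-specific entries that do NOT match:
  28.113.146.192/28 (28.113.146.192 - 28.113.146.207) does not contain 28.113.146.213
  28.113.147.0/24 (28.113.147.0 - 28.113.147.255) does not contain 28.113.146.213
  28.113.130.0/23 (28.113.130.0 - 28.113.131.255) does not contain 28.113.146.213
  28.113.150.0/23 (28.113.150.0 - 28.113.151.255) does not contain 28.113.146.213
Longest matching prefix is /18 -> next hop R15.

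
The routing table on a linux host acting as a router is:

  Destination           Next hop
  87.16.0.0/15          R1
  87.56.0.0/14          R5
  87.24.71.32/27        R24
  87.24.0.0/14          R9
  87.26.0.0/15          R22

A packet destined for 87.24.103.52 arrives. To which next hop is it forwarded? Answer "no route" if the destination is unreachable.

Routes whose prefix contains 87.24.103.52:
  87.24.0.0/14 (87.24.0.0 - 87.27.255.255) -> R9
More-specific entries that do NOT match:
  87.24.71.32/27 (87.24.71.32 - 87.24.71.63) does not contain 87.24.103.52
  87.16.0.0/15 (87.16.0.0 - 87.17.255.255) does not contain 87.24.103.52
  87.26.0.0/15 (87.26.0.0 - 87.27.255.255) does not contain 87.24.103.52
Longest matching prefix is /14 -> next hop R9.

R9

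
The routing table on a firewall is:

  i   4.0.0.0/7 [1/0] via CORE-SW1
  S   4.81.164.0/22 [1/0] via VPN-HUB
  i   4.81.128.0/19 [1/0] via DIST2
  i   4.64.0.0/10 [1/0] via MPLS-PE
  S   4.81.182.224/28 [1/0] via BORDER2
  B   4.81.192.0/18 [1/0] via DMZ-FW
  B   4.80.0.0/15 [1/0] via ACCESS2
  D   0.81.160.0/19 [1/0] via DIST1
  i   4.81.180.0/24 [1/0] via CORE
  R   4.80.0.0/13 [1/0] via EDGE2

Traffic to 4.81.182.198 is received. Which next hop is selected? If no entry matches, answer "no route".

ACCESS2

Routes whose prefix contains 4.81.182.198:
  4.0.0.0/7 (4.0.0.0 - 5.255.255.255) -> CORE-SW1
  4.64.0.0/10 (4.64.0.0 - 4.127.255.255) -> MPLS-PE
  4.80.0.0/13 (4.80.0.0 - 4.87.255.255) -> EDGE2
  4.80.0.0/15 (4.80.0.0 - 4.81.255.255) -> ACCESS2
More-specific entries that do NOT match:
  4.81.182.224/28 (4.81.182.224 - 4.81.182.239) does not contain 4.81.182.198
  4.81.180.0/24 (4.81.180.0 - 4.81.180.255) does not contain 4.81.182.198
  4.81.164.0/22 (4.81.164.0 - 4.81.167.255) does not contain 4.81.182.198
  4.81.128.0/19 (4.81.128.0 - 4.81.159.255) does not contain 4.81.182.198
  0.81.160.0/19 (0.81.160.0 - 0.81.191.255) does not contain 4.81.182.198
  4.81.192.0/18 (4.81.192.0 - 4.81.255.255) does not contain 4.81.182.198
Longest matching prefix is /15 -> next hop ACCESS2.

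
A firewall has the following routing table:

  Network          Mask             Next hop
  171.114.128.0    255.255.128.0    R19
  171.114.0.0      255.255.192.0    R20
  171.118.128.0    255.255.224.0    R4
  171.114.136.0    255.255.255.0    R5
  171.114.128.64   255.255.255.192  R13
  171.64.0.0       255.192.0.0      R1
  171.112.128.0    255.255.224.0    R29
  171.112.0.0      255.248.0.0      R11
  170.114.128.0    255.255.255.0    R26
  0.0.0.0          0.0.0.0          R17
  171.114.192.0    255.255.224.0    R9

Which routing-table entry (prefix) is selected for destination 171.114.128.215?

Entries matching 171.114.128.215:
  0.0.0.0/0 (default, matches everything)
  171.64.0.0/10 (171.64.0.0 - 171.127.255.255)
  171.112.0.0/13 (171.112.0.0 - 171.119.255.255)
  171.114.128.0/17 (171.114.128.0 - 171.114.255.255)
Most specific is 171.114.128.0/17.

171.114.128.0/17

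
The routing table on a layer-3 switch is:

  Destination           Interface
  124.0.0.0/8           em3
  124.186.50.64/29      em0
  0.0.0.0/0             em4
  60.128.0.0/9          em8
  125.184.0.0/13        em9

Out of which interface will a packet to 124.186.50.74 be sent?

em3

Routes whose prefix contains 124.186.50.74:
  0.0.0.0/0 (default, matches everything) -> em4
  124.0.0.0/8 (124.0.0.0 - 124.255.255.255) -> em3
More-specific entries that do NOT match:
  124.186.50.64/29 (124.186.50.64 - 124.186.50.71) does not contain 124.186.50.74
  125.184.0.0/13 (125.184.0.0 - 125.191.255.255) does not contain 124.186.50.74
  60.128.0.0/9 (60.128.0.0 - 60.255.255.255) does not contain 124.186.50.74
Longest matching prefix is /8 -> interface em3.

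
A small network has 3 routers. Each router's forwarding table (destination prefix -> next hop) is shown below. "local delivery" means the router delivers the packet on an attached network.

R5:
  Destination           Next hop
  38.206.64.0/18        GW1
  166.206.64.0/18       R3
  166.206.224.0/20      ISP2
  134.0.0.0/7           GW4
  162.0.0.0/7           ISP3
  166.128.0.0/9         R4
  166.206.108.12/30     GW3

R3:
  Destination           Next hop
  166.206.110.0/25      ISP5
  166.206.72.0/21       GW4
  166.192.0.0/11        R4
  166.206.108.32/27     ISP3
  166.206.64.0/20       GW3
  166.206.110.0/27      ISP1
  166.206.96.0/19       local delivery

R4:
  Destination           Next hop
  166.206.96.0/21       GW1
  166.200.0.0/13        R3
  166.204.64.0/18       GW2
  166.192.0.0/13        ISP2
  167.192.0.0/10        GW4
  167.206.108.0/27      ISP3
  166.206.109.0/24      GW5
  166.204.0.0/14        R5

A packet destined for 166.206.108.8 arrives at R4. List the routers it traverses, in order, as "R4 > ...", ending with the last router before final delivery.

R4 > R5 > R3

At R4: longest match for 166.206.108.8 is 166.204.0.0/14 -> R5
At R5: longest match for 166.206.108.8 is 166.206.64.0/18 -> R3
At R3: longest match for 166.206.108.8 is 166.206.96.0/19 -> local delivery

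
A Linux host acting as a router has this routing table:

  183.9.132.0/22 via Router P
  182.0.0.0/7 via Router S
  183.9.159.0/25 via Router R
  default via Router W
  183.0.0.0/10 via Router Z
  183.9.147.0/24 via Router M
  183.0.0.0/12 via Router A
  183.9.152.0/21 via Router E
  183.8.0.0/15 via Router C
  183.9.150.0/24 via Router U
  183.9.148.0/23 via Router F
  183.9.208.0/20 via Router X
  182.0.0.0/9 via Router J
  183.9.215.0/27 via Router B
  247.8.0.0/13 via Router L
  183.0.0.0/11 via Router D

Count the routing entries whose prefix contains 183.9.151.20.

Prefixes containing 183.9.151.20:
  0.0.0.0/0 (default, matches everything)
  182.0.0.0/7 (182.0.0.0 - 183.255.255.255)
  183.0.0.0/10 (183.0.0.0 - 183.63.255.255)
  183.0.0.0/11 (183.0.0.0 - 183.31.255.255)
  183.0.0.0/12 (183.0.0.0 - 183.15.255.255)
  183.8.0.0/15 (183.8.0.0 - 183.9.255.255)
Total matching entries: 6.

6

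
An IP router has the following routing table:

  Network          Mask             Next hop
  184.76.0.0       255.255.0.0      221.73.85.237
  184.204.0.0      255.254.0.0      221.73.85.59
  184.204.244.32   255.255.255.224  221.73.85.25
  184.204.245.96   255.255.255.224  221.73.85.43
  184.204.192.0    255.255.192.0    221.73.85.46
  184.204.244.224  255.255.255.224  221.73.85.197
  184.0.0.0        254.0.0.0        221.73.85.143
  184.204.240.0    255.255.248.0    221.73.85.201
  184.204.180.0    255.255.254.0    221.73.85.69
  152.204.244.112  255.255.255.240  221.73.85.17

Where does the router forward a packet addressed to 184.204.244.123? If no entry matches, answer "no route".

Routes whose prefix contains 184.204.244.123:
  184.0.0.0/7 (184.0.0.0 - 185.255.255.255) -> 221.73.85.143
  184.204.0.0/15 (184.204.0.0 - 184.205.255.255) -> 221.73.85.59
  184.204.192.0/18 (184.204.192.0 - 184.204.255.255) -> 221.73.85.46
  184.204.240.0/21 (184.204.240.0 - 184.204.247.255) -> 221.73.85.201
More-specific entries that do NOT match:
  152.204.244.112/28 (152.204.244.112 - 152.204.244.127) does not contain 184.204.244.123
  184.204.244.32/27 (184.204.244.32 - 184.204.244.63) does not contain 184.204.244.123
  184.204.245.96/27 (184.204.245.96 - 184.204.245.127) does not contain 184.204.244.123
  184.204.244.224/27 (184.204.244.224 - 184.204.244.255) does not contain 184.204.244.123
  184.204.180.0/23 (184.204.180.0 - 184.204.181.255) does not contain 184.204.244.123
Longest matching prefix is /21 -> next hop 221.73.85.201.

221.73.85.201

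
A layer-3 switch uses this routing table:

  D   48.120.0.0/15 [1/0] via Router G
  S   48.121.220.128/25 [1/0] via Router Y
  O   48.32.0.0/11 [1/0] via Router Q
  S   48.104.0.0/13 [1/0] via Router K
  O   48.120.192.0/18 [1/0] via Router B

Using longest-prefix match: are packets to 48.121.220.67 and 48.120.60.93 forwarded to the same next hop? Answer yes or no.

yes

48.121.220.67: longest match 48.120.0.0/15 -> Router G
48.120.60.93: longest match 48.120.0.0/15 -> Router G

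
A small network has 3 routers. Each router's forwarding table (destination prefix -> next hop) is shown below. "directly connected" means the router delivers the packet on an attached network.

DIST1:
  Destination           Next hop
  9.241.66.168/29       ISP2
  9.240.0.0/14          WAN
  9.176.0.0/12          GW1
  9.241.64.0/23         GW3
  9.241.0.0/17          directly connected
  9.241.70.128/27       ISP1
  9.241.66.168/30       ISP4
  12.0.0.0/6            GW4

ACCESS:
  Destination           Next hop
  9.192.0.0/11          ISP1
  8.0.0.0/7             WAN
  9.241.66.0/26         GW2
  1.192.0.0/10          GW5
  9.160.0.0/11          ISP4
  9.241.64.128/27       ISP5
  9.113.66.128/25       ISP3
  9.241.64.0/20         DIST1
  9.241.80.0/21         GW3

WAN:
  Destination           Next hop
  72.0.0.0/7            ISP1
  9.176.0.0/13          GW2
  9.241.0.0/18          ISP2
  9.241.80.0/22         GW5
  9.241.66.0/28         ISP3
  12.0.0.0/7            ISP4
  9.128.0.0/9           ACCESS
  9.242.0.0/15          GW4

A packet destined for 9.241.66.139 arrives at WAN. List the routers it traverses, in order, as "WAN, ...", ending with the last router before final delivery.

At WAN: longest match for 9.241.66.139 is 9.128.0.0/9 -> ACCESS
At ACCESS: longest match for 9.241.66.139 is 9.241.64.0/20 -> DIST1
At DIST1: longest match for 9.241.66.139 is 9.241.0.0/17 -> directly connected

WAN, ACCESS, DIST1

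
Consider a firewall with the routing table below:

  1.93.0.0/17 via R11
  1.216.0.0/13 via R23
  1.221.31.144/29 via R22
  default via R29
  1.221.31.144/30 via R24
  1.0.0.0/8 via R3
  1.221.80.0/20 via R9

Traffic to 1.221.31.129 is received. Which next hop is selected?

R23

Routes whose prefix contains 1.221.31.129:
  0.0.0.0/0 (default, matches everything) -> R29
  1.0.0.0/8 (1.0.0.0 - 1.255.255.255) -> R3
  1.216.0.0/13 (1.216.0.0 - 1.223.255.255) -> R23
More-specific entries that do NOT match:
  1.221.31.144/30 (1.221.31.144 - 1.221.31.147) does not contain 1.221.31.129
  1.221.31.144/29 (1.221.31.144 - 1.221.31.151) does not contain 1.221.31.129
  1.221.80.0/20 (1.221.80.0 - 1.221.95.255) does not contain 1.221.31.129
  1.93.0.0/17 (1.93.0.0 - 1.93.127.255) does not contain 1.221.31.129
Longest matching prefix is /13 -> next hop R23.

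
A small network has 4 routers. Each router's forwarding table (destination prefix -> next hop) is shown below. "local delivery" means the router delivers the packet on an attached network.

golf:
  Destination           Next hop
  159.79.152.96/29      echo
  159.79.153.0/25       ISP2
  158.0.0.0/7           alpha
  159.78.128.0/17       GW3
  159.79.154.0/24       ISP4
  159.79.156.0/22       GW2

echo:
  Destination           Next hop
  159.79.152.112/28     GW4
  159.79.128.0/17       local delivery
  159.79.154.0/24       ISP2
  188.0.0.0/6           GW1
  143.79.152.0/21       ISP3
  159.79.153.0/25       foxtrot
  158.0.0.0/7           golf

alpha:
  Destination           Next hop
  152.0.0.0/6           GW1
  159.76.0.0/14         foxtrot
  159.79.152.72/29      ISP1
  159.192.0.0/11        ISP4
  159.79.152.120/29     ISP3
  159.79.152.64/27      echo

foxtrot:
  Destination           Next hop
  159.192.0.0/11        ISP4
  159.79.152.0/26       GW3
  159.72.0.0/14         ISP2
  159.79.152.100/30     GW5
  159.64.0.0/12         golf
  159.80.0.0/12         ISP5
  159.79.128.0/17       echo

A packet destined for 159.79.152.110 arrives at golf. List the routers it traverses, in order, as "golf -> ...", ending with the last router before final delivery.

At golf: longest match for 159.79.152.110 is 158.0.0.0/7 -> alpha
At alpha: longest match for 159.79.152.110 is 159.76.0.0/14 -> foxtrot
At foxtrot: longest match for 159.79.152.110 is 159.79.128.0/17 -> echo
At echo: longest match for 159.79.152.110 is 159.79.128.0/17 -> local delivery

golf -> alpha -> foxtrot -> echo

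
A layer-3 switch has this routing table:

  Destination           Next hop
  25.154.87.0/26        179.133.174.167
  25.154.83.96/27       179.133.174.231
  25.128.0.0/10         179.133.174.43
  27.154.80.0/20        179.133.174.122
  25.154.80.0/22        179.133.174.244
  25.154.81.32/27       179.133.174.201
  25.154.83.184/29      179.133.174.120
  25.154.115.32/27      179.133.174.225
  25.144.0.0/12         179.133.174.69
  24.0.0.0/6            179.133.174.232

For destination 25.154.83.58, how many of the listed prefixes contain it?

4

Prefixes containing 25.154.83.58:
  24.0.0.0/6 (24.0.0.0 - 27.255.255.255)
  25.128.0.0/10 (25.128.0.0 - 25.191.255.255)
  25.144.0.0/12 (25.144.0.0 - 25.159.255.255)
  25.154.80.0/22 (25.154.80.0 - 25.154.83.255)
Total matching entries: 4.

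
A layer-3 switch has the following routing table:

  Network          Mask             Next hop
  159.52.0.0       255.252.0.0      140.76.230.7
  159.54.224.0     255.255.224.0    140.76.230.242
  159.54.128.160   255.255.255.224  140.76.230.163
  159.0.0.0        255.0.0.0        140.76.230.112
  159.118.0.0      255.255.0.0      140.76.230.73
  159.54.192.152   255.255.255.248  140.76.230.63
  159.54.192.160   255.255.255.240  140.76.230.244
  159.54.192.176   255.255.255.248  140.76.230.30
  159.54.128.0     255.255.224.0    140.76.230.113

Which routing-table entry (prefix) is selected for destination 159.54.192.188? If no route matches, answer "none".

Entries matching 159.54.192.188:
  159.0.0.0/8 (159.0.0.0 - 159.255.255.255)
  159.52.0.0/14 (159.52.0.0 - 159.55.255.255)
Most specific is 159.52.0.0/14.

159.52.0.0/14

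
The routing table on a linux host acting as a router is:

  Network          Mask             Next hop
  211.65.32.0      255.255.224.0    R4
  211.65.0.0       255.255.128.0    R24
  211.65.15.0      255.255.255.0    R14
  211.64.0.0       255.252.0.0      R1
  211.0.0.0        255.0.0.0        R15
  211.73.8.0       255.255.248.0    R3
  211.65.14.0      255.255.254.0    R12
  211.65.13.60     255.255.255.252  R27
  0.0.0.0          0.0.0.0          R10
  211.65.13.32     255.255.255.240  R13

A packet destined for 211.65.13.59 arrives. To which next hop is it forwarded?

Routes whose prefix contains 211.65.13.59:
  0.0.0.0/0 (default, matches everything) -> R10
  211.0.0.0/8 (211.0.0.0 - 211.255.255.255) -> R15
  211.64.0.0/14 (211.64.0.0 - 211.67.255.255) -> R1
  211.65.0.0/17 (211.65.0.0 - 211.65.127.255) -> R24
More-specific entries that do NOT match:
  211.65.13.60/30 (211.65.13.60 - 211.65.13.63) does not contain 211.65.13.59
  211.65.13.32/28 (211.65.13.32 - 211.65.13.47) does not contain 211.65.13.59
  211.65.15.0/24 (211.65.15.0 - 211.65.15.255) does not contain 211.65.13.59
  211.65.14.0/23 (211.65.14.0 - 211.65.15.255) does not contain 211.65.13.59
  211.73.8.0/21 (211.73.8.0 - 211.73.15.255) does not contain 211.65.13.59
  211.65.32.0/19 (211.65.32.0 - 211.65.63.255) does not contain 211.65.13.59
Longest matching prefix is /17 -> next hop R24.

R24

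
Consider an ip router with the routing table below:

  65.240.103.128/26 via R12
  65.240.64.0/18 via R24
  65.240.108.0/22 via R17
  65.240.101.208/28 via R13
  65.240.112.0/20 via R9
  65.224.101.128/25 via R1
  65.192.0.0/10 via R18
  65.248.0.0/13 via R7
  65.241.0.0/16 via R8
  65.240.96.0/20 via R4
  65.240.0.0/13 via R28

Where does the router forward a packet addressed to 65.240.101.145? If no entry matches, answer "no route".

R4

Routes whose prefix contains 65.240.101.145:
  65.192.0.0/10 (65.192.0.0 - 65.255.255.255) -> R18
  65.240.0.0/13 (65.240.0.0 - 65.247.255.255) -> R28
  65.240.64.0/18 (65.240.64.0 - 65.240.127.255) -> R24
  65.240.96.0/20 (65.240.96.0 - 65.240.111.255) -> R4
More-specific entries that do NOT match:
  65.240.101.208/28 (65.240.101.208 - 65.240.101.223) does not contain 65.240.101.145
  65.240.103.128/26 (65.240.103.128 - 65.240.103.191) does not contain 65.240.101.145
  65.224.101.128/25 (65.224.101.128 - 65.224.101.255) does not contain 65.240.101.145
  65.240.108.0/22 (65.240.108.0 - 65.240.111.255) does not contain 65.240.101.145
Longest matching prefix is /20 -> next hop R4.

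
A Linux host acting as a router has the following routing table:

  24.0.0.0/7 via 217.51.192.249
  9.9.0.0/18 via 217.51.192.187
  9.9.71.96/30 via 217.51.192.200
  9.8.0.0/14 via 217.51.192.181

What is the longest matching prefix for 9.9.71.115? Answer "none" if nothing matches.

9.8.0.0/14

Entries matching 9.9.71.115:
  9.8.0.0/14 (9.8.0.0 - 9.11.255.255)
Most specific is 9.8.0.0/14.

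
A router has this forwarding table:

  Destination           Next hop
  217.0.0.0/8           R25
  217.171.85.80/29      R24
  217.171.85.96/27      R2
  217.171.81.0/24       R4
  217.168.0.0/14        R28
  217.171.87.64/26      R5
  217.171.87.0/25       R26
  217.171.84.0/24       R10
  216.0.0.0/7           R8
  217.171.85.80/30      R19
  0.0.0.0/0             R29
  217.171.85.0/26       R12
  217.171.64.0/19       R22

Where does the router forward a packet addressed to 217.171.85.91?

Routes whose prefix contains 217.171.85.91:
  0.0.0.0/0 (default, matches everything) -> R29
  216.0.0.0/7 (216.0.0.0 - 217.255.255.255) -> R8
  217.0.0.0/8 (217.0.0.0 - 217.255.255.255) -> R25
  217.168.0.0/14 (217.168.0.0 - 217.171.255.255) -> R28
  217.171.64.0/19 (217.171.64.0 - 217.171.95.255) -> R22
More-specific entries that do NOT match:
  217.171.85.80/30 (217.171.85.80 - 217.171.85.83) does not contain 217.171.85.91
  217.171.85.80/29 (217.171.85.80 - 217.171.85.87) does not contain 217.171.85.91
  217.171.85.96/27 (217.171.85.96 - 217.171.85.127) does not contain 217.171.85.91
  217.171.87.64/26 (217.171.87.64 - 217.171.87.127) does not contain 217.171.85.91
  217.171.85.0/26 (217.171.85.0 - 217.171.85.63) does not contain 217.171.85.91
  217.171.87.0/25 (217.171.87.0 - 217.171.87.127) does not contain 217.171.85.91
  217.171.81.0/24 (217.171.81.0 - 217.171.81.255) does not contain 217.171.85.91
  217.171.84.0/24 (217.171.84.0 - 217.171.84.255) does not contain 217.171.85.91
Longest matching prefix is /19 -> next hop R22.

R22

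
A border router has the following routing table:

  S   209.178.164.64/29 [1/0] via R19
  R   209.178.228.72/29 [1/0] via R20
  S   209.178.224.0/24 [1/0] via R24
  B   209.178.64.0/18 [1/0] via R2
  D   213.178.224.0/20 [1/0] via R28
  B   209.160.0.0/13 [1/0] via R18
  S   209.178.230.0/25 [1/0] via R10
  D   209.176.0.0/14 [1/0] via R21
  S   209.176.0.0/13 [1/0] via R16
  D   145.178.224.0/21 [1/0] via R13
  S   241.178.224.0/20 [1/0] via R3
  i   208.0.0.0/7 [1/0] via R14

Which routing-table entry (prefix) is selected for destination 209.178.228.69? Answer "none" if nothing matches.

209.176.0.0/14

Entries matching 209.178.228.69:
  208.0.0.0/7 (208.0.0.0 - 209.255.255.255)
  209.176.0.0/13 (209.176.0.0 - 209.183.255.255)
  209.176.0.0/14 (209.176.0.0 - 209.179.255.255)
Most specific is 209.176.0.0/14.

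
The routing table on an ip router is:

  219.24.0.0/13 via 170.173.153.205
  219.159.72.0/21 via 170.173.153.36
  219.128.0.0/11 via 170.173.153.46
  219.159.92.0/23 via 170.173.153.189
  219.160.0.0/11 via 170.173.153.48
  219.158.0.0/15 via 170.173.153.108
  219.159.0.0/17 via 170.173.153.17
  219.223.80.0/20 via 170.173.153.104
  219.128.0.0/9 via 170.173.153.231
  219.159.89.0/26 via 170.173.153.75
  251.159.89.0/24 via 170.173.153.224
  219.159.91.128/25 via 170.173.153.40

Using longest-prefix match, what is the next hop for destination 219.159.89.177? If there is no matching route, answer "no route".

Routes whose prefix contains 219.159.89.177:
  219.128.0.0/9 (219.128.0.0 - 219.255.255.255) -> 170.173.153.231
  219.128.0.0/11 (219.128.0.0 - 219.159.255.255) -> 170.173.153.46
  219.158.0.0/15 (219.158.0.0 - 219.159.255.255) -> 170.173.153.108
  219.159.0.0/17 (219.159.0.0 - 219.159.127.255) -> 170.173.153.17
More-specific entries that do NOT match:
  219.159.89.0/26 (219.159.89.0 - 219.159.89.63) does not contain 219.159.89.177
  219.159.91.128/25 (219.159.91.128 - 219.159.91.255) does not contain 219.159.89.177
  251.159.89.0/24 (251.159.89.0 - 251.159.89.255) does not contain 219.159.89.177
  219.159.92.0/23 (219.159.92.0 - 219.159.93.255) does not contain 219.159.89.177
  219.159.72.0/21 (219.159.72.0 - 219.159.79.255) does not contain 219.159.89.177
  219.223.80.0/20 (219.223.80.0 - 219.223.95.255) does not contain 219.159.89.177
Longest matching prefix is /17 -> next hop 170.173.153.17.

170.173.153.17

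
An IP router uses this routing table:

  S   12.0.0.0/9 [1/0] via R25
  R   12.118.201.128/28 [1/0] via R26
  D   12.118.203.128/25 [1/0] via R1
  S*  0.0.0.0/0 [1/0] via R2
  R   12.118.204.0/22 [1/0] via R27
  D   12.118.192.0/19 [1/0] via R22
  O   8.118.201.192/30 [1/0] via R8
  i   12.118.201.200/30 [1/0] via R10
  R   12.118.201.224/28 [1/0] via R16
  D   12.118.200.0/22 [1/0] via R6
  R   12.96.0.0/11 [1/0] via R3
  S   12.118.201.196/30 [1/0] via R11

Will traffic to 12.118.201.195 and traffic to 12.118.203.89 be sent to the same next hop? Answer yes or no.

yes

12.118.201.195: longest match 12.118.200.0/22 -> R6
12.118.203.89: longest match 12.118.200.0/22 -> R6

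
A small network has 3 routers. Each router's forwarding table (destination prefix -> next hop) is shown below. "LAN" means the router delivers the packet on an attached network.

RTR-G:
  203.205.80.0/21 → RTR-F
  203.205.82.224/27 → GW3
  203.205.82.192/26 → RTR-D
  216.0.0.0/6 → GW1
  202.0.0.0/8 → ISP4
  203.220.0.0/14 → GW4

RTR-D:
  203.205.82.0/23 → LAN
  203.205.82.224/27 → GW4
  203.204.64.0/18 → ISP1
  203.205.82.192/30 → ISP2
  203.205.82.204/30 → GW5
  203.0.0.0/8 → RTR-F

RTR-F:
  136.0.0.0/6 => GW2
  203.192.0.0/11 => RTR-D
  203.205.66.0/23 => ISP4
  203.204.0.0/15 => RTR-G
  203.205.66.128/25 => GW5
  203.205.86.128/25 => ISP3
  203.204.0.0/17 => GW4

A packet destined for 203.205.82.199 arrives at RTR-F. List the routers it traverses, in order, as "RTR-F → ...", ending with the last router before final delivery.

At RTR-F: longest match for 203.205.82.199 is 203.204.0.0/15 -> RTR-G
At RTR-G: longest match for 203.205.82.199 is 203.205.82.192/26 -> RTR-D
At RTR-D: longest match for 203.205.82.199 is 203.205.82.0/23 -> LAN

RTR-F → RTR-G → RTR-D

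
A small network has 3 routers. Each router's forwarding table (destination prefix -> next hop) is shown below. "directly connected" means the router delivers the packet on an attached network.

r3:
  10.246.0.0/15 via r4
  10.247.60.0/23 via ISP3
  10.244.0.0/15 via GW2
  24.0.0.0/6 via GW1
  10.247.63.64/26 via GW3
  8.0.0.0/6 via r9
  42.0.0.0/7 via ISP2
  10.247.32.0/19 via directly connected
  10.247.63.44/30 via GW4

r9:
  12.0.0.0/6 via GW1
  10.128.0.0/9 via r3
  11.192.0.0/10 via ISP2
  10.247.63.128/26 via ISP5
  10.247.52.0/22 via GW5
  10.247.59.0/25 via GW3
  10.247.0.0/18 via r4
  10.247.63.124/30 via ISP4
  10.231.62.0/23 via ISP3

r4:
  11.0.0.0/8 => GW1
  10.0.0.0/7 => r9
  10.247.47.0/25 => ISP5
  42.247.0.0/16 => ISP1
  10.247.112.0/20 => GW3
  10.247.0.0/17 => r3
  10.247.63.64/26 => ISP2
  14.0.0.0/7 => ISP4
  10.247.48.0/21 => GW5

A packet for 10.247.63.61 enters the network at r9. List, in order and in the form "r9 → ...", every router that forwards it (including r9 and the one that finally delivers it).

r9 → r4 → r3

At r9: longest match for 10.247.63.61 is 10.247.0.0/18 -> r4
At r4: longest match for 10.247.63.61 is 10.247.0.0/17 -> r3
At r3: longest match for 10.247.63.61 is 10.247.32.0/19 -> directly connected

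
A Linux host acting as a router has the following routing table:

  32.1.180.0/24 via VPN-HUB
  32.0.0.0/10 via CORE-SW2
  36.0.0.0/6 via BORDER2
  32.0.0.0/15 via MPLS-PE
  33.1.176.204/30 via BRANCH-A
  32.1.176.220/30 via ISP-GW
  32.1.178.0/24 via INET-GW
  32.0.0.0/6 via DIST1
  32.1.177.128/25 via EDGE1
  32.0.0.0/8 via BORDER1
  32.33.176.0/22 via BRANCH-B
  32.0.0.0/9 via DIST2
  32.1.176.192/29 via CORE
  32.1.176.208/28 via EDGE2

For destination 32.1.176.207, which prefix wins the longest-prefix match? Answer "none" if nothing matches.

Entries matching 32.1.176.207:
  32.0.0.0/6 (32.0.0.0 - 35.255.255.255)
  32.0.0.0/8 (32.0.0.0 - 32.255.255.255)
  32.0.0.0/9 (32.0.0.0 - 32.127.255.255)
  32.0.0.0/10 (32.0.0.0 - 32.63.255.255)
  32.0.0.0/15 (32.0.0.0 - 32.1.255.255)
Most specific is 32.0.0.0/15.

32.0.0.0/15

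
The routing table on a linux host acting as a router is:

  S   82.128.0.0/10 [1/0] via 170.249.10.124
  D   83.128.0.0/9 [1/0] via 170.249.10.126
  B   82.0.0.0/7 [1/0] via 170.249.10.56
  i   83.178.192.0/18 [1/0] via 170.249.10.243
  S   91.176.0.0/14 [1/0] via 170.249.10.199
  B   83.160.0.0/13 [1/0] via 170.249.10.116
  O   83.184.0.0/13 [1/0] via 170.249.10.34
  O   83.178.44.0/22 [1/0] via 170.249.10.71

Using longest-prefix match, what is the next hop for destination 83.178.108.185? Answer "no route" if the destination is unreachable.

Routes whose prefix contains 83.178.108.185:
  82.0.0.0/7 (82.0.0.0 - 83.255.255.255) -> 170.249.10.56
  83.128.0.0/9 (83.128.0.0 - 83.255.255.255) -> 170.249.10.126
More-specific entries that do NOT match:
  83.178.44.0/22 (83.178.44.0 - 83.178.47.255) does not contain 83.178.108.185
  83.178.192.0/18 (83.178.192.0 - 83.178.255.255) does not contain 83.178.108.185
  91.176.0.0/14 (91.176.0.0 - 91.179.255.255) does not contain 83.178.108.185
  83.160.0.0/13 (83.160.0.0 - 83.167.255.255) does not contain 83.178.108.185
  83.184.0.0/13 (83.184.0.0 - 83.191.255.255) does not contain 83.178.108.185
  82.128.0.0/10 (82.128.0.0 - 82.191.255.255) does not contain 83.178.108.185
Longest matching prefix is /9 -> next hop 170.249.10.126.

170.249.10.126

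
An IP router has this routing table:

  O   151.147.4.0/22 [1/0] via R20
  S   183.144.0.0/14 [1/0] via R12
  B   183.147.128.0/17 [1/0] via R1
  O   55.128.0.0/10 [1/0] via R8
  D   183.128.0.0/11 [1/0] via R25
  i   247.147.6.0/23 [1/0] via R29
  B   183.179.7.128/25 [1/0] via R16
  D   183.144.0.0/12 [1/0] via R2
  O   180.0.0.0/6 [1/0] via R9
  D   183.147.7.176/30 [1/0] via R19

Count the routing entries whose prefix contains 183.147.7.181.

Prefixes containing 183.147.7.181:
  180.0.0.0/6 (180.0.0.0 - 183.255.255.255)
  183.128.0.0/11 (183.128.0.0 - 183.159.255.255)
  183.144.0.0/12 (183.144.0.0 - 183.159.255.255)
  183.144.0.0/14 (183.144.0.0 - 183.147.255.255)
Total matching entries: 4.

4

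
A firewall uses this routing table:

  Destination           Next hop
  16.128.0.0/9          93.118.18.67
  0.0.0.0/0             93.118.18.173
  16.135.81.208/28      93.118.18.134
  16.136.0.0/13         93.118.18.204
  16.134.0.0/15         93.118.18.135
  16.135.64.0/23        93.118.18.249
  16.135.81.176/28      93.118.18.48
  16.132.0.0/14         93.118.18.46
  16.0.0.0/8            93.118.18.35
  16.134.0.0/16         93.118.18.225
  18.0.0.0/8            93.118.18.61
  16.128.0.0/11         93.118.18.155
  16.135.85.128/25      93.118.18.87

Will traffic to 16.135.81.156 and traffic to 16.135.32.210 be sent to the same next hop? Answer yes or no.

16.135.81.156: longest match 16.134.0.0/15 -> 93.118.18.135
16.135.32.210: longest match 16.134.0.0/15 -> 93.118.18.135

yes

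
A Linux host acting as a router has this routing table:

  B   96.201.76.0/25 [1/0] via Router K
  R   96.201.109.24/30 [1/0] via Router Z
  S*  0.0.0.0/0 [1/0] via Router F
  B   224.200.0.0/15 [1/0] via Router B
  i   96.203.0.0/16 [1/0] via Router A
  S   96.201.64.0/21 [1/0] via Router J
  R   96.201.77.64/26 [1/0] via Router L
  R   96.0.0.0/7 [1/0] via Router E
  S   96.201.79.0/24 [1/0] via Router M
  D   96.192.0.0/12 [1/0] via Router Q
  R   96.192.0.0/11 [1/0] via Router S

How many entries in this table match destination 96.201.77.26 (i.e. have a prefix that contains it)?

Prefixes containing 96.201.77.26:
  0.0.0.0/0 (default, matches everything)
  96.0.0.0/7 (96.0.0.0 - 97.255.255.255)
  96.192.0.0/11 (96.192.0.0 - 96.223.255.255)
  96.192.0.0/12 (96.192.0.0 - 96.207.255.255)
Total matching entries: 4.

4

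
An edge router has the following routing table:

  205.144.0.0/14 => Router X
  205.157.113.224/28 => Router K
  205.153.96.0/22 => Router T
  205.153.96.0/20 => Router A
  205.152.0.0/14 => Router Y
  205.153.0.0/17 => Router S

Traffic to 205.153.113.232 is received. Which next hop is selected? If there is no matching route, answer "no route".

Routes whose prefix contains 205.153.113.232:
  205.152.0.0/14 (205.152.0.0 - 205.155.255.255) -> Router Y
  205.153.0.0/17 (205.153.0.0 - 205.153.127.255) -> Router S
More-specific entries that do NOT match:
  205.157.113.224/28 (205.157.113.224 - 205.157.113.239) does not contain 205.153.113.232
  205.153.96.0/22 (205.153.96.0 - 205.153.99.255) does not contain 205.153.113.232
  205.153.96.0/20 (205.153.96.0 - 205.153.111.255) does not contain 205.153.113.232
Longest matching prefix is /17 -> next hop Router S.

Router S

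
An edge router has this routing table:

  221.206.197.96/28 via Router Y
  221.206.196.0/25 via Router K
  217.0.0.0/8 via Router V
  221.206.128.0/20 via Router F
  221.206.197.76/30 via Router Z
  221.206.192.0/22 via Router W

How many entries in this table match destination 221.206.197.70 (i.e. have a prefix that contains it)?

No listed prefix contains 221.206.197.70.
Total matching entries: 0.

0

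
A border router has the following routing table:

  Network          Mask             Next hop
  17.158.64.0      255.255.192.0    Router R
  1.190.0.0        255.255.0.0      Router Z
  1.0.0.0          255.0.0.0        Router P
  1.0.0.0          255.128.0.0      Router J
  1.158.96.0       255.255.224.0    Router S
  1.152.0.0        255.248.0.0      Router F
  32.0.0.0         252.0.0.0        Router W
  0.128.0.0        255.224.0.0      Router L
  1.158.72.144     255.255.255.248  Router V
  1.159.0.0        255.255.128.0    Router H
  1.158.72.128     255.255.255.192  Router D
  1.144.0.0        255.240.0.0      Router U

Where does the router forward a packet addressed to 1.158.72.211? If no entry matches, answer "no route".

Routes whose prefix contains 1.158.72.211:
  1.0.0.0/8 (1.0.0.0 - 1.255.255.255) -> Router P
  1.144.0.0/12 (1.144.0.0 - 1.159.255.255) -> Router U
  1.152.0.0/13 (1.152.0.0 - 1.159.255.255) -> Router F
More-specific entries that do NOT match:
  1.158.72.144/29 (1.158.72.144 - 1.158.72.151) does not contain 1.158.72.211
  1.158.72.128/26 (1.158.72.128 - 1.158.72.191) does not contain 1.158.72.211
  1.158.96.0/19 (1.158.96.0 - 1.158.127.255) does not contain 1.158.72.211
  17.158.64.0/18 (17.158.64.0 - 17.158.127.255) does not contain 1.158.72.211
  1.159.0.0/17 (1.159.0.0 - 1.159.127.255) does not contain 1.158.72.211
  1.190.0.0/16 (1.190.0.0 - 1.190.255.255) does not contain 1.158.72.211
Longest matching prefix is /13 -> next hop Router F.

Router F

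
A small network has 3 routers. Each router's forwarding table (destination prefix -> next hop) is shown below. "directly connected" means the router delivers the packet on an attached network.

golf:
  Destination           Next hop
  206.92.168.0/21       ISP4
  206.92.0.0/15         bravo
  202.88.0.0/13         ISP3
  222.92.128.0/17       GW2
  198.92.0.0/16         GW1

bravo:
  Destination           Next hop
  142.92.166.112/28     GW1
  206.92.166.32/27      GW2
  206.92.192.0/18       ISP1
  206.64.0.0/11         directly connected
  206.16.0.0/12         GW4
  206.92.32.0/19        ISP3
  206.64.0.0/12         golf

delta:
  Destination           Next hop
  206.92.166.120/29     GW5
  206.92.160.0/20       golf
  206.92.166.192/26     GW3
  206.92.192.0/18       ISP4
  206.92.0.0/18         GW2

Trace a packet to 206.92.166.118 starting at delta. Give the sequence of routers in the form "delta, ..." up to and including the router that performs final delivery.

At delta: longest match for 206.92.166.118 is 206.92.160.0/20 -> golf
At golf: longest match for 206.92.166.118 is 206.92.0.0/15 -> bravo
At bravo: longest match for 206.92.166.118 is 206.64.0.0/11 -> directly connected

delta, golf, bravo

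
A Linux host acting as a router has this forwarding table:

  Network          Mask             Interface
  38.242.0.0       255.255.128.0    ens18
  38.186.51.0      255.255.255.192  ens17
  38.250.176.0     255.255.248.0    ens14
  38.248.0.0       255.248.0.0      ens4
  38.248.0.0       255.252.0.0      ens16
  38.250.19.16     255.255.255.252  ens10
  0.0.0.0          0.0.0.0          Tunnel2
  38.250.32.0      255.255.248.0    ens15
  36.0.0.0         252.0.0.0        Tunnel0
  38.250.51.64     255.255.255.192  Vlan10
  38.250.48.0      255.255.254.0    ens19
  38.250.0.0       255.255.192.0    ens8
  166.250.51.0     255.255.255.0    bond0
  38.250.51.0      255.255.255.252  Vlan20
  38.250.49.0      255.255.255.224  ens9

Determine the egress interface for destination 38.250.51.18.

Routes whose prefix contains 38.250.51.18:
  0.0.0.0/0 (default, matches everything) -> Tunnel2
  36.0.0.0/6 (36.0.0.0 - 39.255.255.255) -> Tunnel0
  38.248.0.0/13 (38.248.0.0 - 38.255.255.255) -> ens4
  38.248.0.0/14 (38.248.0.0 - 38.251.255.255) -> ens16
  38.250.0.0/18 (38.250.0.0 - 38.250.63.255) -> ens8
More-specific entries that do NOT match:
  38.250.19.16/30 (38.250.19.16 - 38.250.19.19) does not contain 38.250.51.18
  38.250.51.0/30 (38.250.51.0 - 38.250.51.3) does not contain 38.250.51.18
  38.250.49.0/27 (38.250.49.0 - 38.250.49.31) does not contain 38.250.51.18
  38.186.51.0/26 (38.186.51.0 - 38.186.51.63) does not contain 38.250.51.18
  38.250.51.64/26 (38.250.51.64 - 38.250.51.127) does not contain 38.250.51.18
  166.250.51.0/24 (166.250.51.0 - 166.250.51.255) does not contain 38.250.51.18
  38.250.48.0/23 (38.250.48.0 - 38.250.49.255) does not contain 38.250.51.18
  38.250.176.0/21 (38.250.176.0 - 38.250.183.255) does not contain 38.250.51.18
  38.250.32.0/21 (38.250.32.0 - 38.250.39.255) does not contain 38.250.51.18
Longest matching prefix is /18 -> interface ens8.

ens8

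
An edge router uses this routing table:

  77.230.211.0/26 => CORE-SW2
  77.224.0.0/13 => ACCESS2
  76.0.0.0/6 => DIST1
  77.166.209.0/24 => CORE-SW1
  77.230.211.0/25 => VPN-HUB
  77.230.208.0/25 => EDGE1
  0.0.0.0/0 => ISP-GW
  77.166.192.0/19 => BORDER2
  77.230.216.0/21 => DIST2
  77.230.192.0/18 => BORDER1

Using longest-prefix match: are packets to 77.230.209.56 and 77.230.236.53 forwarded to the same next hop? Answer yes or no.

77.230.209.56: longest match 77.230.192.0/18 -> BORDER1
77.230.236.53: longest match 77.230.192.0/18 -> BORDER1

yes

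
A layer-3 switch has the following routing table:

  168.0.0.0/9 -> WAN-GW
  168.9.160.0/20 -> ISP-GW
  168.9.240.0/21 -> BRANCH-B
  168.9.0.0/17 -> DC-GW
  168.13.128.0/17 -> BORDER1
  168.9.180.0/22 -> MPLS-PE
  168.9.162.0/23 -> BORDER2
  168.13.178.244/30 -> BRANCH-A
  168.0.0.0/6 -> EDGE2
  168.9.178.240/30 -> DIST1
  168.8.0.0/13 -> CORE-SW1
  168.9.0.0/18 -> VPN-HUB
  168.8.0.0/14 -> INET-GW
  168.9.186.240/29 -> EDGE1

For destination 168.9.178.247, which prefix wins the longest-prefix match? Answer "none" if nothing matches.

Entries matching 168.9.178.247:
  168.0.0.0/6 (168.0.0.0 - 171.255.255.255)
  168.0.0.0/9 (168.0.0.0 - 168.127.255.255)
  168.8.0.0/13 (168.8.0.0 - 168.15.255.255)
  168.8.0.0/14 (168.8.0.0 - 168.11.255.255)
Most specific is 168.8.0.0/14.

168.8.0.0/14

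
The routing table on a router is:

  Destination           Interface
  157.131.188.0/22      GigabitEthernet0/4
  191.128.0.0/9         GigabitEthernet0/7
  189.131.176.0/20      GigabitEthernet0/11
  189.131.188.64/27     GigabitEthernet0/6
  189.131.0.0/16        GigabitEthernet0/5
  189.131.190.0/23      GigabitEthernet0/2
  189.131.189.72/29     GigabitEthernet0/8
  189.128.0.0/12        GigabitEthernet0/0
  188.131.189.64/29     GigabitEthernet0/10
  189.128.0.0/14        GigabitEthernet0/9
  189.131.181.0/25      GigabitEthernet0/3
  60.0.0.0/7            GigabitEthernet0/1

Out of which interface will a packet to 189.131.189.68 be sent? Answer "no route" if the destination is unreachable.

GigabitEthernet0/11

Routes whose prefix contains 189.131.189.68:
  189.128.0.0/12 (189.128.0.0 - 189.143.255.255) -> GigabitEthernet0/0
  189.128.0.0/14 (189.128.0.0 - 189.131.255.255) -> GigabitEthernet0/9
  189.131.0.0/16 (189.131.0.0 - 189.131.255.255) -> GigabitEthernet0/5
  189.131.176.0/20 (189.131.176.0 - 189.131.191.255) -> GigabitEthernet0/11
More-specific entries that do NOT match:
  189.131.189.72/29 (189.131.189.72 - 189.131.189.79) does not contain 189.131.189.68
  188.131.189.64/29 (188.131.189.64 - 188.131.189.71) does not contain 189.131.189.68
  189.131.188.64/27 (189.131.188.64 - 189.131.188.95) does not contain 189.131.189.68
  189.131.181.0/25 (189.131.181.0 - 189.131.181.127) does not contain 189.131.189.68
  189.131.190.0/23 (189.131.190.0 - 189.131.191.255) does not contain 189.131.189.68
  157.131.188.0/22 (157.131.188.0 - 157.131.191.255) does not contain 189.131.189.68
Longest matching prefix is /20 -> interface GigabitEthernet0/11.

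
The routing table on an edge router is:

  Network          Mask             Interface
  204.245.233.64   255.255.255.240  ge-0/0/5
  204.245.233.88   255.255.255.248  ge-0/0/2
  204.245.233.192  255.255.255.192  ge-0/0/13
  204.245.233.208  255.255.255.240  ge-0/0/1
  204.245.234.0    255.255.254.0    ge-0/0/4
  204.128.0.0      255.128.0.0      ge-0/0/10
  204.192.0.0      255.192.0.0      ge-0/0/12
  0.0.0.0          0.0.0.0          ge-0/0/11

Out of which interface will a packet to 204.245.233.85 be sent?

Routes whose prefix contains 204.245.233.85:
  0.0.0.0/0 (default, matches everything) -> ge-0/0/11
  204.128.0.0/9 (204.128.0.0 - 204.255.255.255) -> ge-0/0/10
  204.192.0.0/10 (204.192.0.0 - 204.255.255.255) -> ge-0/0/12
More-specific entries that do NOT match:
  204.245.233.88/29 (204.245.233.88 - 204.245.233.95) does not contain 204.245.233.85
  204.245.233.64/28 (204.245.233.64 - 204.245.233.79) does not contain 204.245.233.85
  204.245.233.208/28 (204.245.233.208 - 204.245.233.223) does not contain 204.245.233.85
  204.245.233.192/26 (204.245.233.192 - 204.245.233.255) does not contain 204.245.233.85
  204.245.234.0/23 (204.245.234.0 - 204.245.235.255) does not contain 204.245.233.85
Longest matching prefix is /10 -> interface ge-0/0/12.

ge-0/0/12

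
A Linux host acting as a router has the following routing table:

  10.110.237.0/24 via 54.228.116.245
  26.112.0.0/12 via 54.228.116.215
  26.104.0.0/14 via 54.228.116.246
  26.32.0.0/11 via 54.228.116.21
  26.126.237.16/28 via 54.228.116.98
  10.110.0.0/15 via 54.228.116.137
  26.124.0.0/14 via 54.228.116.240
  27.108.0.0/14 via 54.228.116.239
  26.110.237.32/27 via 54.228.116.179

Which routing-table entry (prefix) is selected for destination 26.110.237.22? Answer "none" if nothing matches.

none

26.110.237.22 is outside every listed prefix and there is no default route.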